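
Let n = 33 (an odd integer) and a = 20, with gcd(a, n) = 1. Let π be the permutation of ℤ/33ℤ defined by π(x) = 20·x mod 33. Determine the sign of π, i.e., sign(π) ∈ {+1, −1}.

-1

Start at x=16: 16 → 23 → 31 → 26 → 25 → 5 → 1 → … (one orbit).
Decompose π into cycles: lengths [10, 10, 5, 5, 2, 1] (6 cycles, including the fixed point 0).
33 − 6 = 27 transpositions; sign(π) = (−1)^27 = -1.
(20|33)_J = -1 (Zolotarev's lemma cross-check).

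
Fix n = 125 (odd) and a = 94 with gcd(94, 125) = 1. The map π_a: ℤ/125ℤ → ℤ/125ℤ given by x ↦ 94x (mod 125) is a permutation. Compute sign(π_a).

Orbit of 89 under x↦94x: [89, 116, 29, 101, 119, 61, 109]… (length divides ord_125(94)).
Cycle type of π: 50×2 + 10×2 + 2×2 + 1; total 7 cycles.
125 − 7 = 118 transpositions; sign(π) = (−1)^118 = +1.
(94|125)_J = +1 (Zolotarev's lemma cross-check).

+1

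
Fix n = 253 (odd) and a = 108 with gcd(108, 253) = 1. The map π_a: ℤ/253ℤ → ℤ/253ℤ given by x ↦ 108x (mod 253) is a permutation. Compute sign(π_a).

+1

Orbit of 25 under x↦108x: [25, 170, 144, 119, 202, 58, 192]… (length divides ord_253(108)).
Cycle lengths of π_108 on ℤ/253ℤ: [55, 55, 55, 55, 11, 11, 5, 5, 1]; 9 cycles in total.
253 − 9 = 244 transpositions; sign(π) = (−1)^244 = +1.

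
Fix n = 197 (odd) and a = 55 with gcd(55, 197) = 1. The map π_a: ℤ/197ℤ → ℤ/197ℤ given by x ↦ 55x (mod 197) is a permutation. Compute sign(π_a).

+1

Orbit of 146 under x↦55x: [146, 150, 173, 59, 93, 190, 9]… (length divides ord_197(55)).
Cycle lengths of π_55 on ℤ/197ℤ: [98, 98, 1]; 3 cycles in total.
3 cycles on 197: each ℓ→(−1)^(ℓ−1), product (−1)^194 = +1.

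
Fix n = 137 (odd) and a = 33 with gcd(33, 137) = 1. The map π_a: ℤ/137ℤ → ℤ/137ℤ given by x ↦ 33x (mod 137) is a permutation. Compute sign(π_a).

Start at x=128: 128 → 114 → 63 → 24 → 107 → 106 → 73 → … (one orbit).
π_33 has 2 disjoint cycles with lengths [136, 1] on {0,…,136}.
With 2 cycles on 137 points, sign = (−1)^{137−2} = -1.
(33|137)_J = -1 (Zolotarev's lemma cross-check).

-1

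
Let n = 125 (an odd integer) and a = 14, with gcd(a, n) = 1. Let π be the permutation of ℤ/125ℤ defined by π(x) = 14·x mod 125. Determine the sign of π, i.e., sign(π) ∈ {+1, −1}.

Trace 1: π^k(1) = [1, 14, 71, 119, 41, 74, 36] for k=0..6.
The orbit structure of x ↦ 14x mod 125: 7 orbits of sizes [50, 50, 10, 10, 2, 2, 1].
n − c = 125 − 7 = 118; sign = (−1)^118 = +1.
Via Zolotarev, sign(π_{14}) = (14|125) = +1.

+1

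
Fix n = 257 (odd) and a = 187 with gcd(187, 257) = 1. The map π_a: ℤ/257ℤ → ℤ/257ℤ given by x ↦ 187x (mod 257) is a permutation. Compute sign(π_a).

Orbit of 169 under x↦187x: [169, 249, 46, 121, 11, 1, 187]… (length divides ord_257(187)).
The orbit structure of x ↦ 187x mod 257: 5 orbits of sizes [64, 64, 64, 64, 1].
sign(π) = (−1)^{n − #cycles} = (−1)^{257−5} = (−1)^252 = +1.

+1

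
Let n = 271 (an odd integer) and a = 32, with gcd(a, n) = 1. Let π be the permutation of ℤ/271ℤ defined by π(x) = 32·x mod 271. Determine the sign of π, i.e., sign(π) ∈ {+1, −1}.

Trace 25: π^k(25) = [25, 258, 126, 238, 28, 83, 217] for k=0..6.
11 cycles of lengths [27, 27, 27, 27, 27, 27, 27, 27, 27, 27, 1].
Σ(ℓ_i−1) = 271−11 = 260; sign = (−1)^260 = +1.

+1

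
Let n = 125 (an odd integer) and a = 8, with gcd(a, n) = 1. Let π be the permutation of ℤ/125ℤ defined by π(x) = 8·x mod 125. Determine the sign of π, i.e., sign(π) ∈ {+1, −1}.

Start at x=29: 29 → 107 → 106 → 98 → 34 → 22 → 51 → … (one orbit).
Cycle type of π: 100 + 20 + 4 + 1; total 4 cycles.
4 cycles on 125: each ℓ→(−1)^(ℓ−1), product (−1)^121 = -1.
Zolotarev: (8|125) = -1, matching the cycle-count sign.

-1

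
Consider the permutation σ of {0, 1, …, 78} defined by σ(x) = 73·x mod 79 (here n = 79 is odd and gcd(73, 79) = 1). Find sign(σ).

+1

Orbit of 1 under x↦73x: [1, 73, 36, 21, 32, 45, 46]… (length divides ord_79(73)).
The orbit structure of x ↦ 73x mod 79: 3 orbits of sizes [39, 39, 1].
79 − 3 = 76 transpositions; sign(π) = (−1)^76 = +1.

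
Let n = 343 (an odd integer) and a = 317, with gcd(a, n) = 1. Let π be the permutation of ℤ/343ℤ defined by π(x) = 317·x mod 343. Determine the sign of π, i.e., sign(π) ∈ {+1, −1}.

+1

Start at x=15: 15 → 296 → 193 → 127 → 128 → 102 → 92 → … (one orbit).
The orbit structure of x ↦ 317x mod 343: 7 orbits of sizes [147, 147, 21, 21, 3, 3, 1].
343 − 7 = 336 transpositions; sign(π) = (−1)^336 = +1.
The Jacobi symbol (317|343) = +1 (Zolotarev) agrees.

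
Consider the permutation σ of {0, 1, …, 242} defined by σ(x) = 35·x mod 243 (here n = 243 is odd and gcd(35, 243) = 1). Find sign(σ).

Orbit of 91 under x↦35x: [91, 26, 181, 17, 109, 170, 118]… (length divides ord_243(35)).
Cycle lengths of π_35 on ℤ/243ℤ: [54, 54, 54, 18, 18, 18, 6, 6, 6, 2, 2, 2, 2, 1]; 14 cycles in total.
n − c = 243 − 14 = 229; sign = (−1)^229 = -1.

-1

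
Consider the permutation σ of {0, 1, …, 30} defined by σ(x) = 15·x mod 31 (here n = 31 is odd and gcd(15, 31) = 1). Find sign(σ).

Start at x=2: 2 → 30 → 16 → 23 → 4 → 29 → 1 → … (one orbit).
Cycle lengths of π_15 on ℤ/31ℤ: [10, 10, 10, 1]; 4 cycles in total.
n − c = 31 − 4 = 27; sign = (−1)^27 = -1.
(15|31)_J = -1 (Zolotarev's lemma cross-check).

-1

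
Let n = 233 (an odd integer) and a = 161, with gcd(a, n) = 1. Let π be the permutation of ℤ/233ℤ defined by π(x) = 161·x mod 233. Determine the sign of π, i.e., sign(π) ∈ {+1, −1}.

Orbit of 124 under x↦161x: [124, 159, 202, 135, 66, 141, 100]… (length divides ord_233(161)).
The orbit structure of x ↦ 161x mod 233: 3 orbits of sizes [116, 116, 1].
233 − 3 = 230 transpositions; sign(π) = (−1)^230 = +1.
Zolotarev: (161|233) = +1, matching the cycle-count sign.

+1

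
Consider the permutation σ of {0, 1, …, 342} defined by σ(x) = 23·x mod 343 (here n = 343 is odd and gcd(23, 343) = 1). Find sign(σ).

Start at x=95: 95 → 127 → 177 → 298 → 337 → 205 → 256 → … (one orbit).
7 cycles of lengths [147, 147, 21, 21, 3, 3, 1].
n − c = 343 − 7 = 336; sign = (−1)^336 = +1.

+1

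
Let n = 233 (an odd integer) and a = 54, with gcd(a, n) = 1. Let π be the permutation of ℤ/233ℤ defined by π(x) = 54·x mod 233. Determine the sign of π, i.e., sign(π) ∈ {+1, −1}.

-1

Start at x=88: 88 → 92 → 75 → 89 → 146 → 195 → 45 → … (one orbit).
π_54 has 2 disjoint cycles with lengths [232, 1] on {0,…,232}.
2 cycles on 233: each ℓ→(−1)^(ℓ−1), product (−1)^231 = -1.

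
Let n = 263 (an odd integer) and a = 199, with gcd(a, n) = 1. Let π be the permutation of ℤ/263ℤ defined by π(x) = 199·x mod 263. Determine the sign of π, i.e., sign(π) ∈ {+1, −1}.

Start at x=147: 147 → 60 → 105 → 118 → 75 → 197 → 16 → … (one orbit).
The orbit structure of x ↦ 199x mod 263: 2 orbits of sizes [262, 1].
Σ(ℓ_i−1) = 263−2 = 261; sign = (−1)^261 = -1.

-1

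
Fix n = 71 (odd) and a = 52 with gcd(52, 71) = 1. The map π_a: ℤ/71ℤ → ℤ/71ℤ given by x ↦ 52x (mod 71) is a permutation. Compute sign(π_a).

-1

Orbit of 69 under x↦52x: [69, 38, 59, 15, 70, 19, 65]… (length divides ord_71(52)).
2 cycles of lengths [70, 1].
With 2 cycles on 71 points, sign = (−1)^{71−2} = -1.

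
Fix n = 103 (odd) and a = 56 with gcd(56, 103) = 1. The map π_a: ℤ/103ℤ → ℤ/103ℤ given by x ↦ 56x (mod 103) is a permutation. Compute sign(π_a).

+1

Trace 46: π^k(46) = [46, 1, 56] for k=0..2.
Cycle type of π: 3×34 + 1; total 35 cycles.
Σ(ℓ_i−1) = 103−35 = 68; sign = (−1)^68 = +1.
(56|103)_J = +1 (Zolotarev's lemma cross-check).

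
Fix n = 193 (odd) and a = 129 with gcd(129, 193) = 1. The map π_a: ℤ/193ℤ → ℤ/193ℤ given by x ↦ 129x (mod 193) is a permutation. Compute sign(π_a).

Trace 166: π^k(166) = [166, 184, 190, 192, 64, 150, 50] for k=0..6.
Cycle lengths of π_129 on ℤ/193ℤ: [16, 16, 16, 16, 16, 16, 16, 16, 16, 16, 16, 16, 1]; 13 cycles in total.
With 13 cycles on 193 points, sign = (−1)^{193−13} = +1.
Zolotarev: (129|193) = +1, matching the cycle-count sign.

+1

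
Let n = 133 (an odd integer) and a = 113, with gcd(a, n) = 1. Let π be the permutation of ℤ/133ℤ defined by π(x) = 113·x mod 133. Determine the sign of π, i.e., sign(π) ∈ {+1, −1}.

-1

Trace 113: π^k(113) = [113, 1] for k=0..1.
Cycle lengths of π_113 on ℤ/133ℤ: [2, 2, 2, 2, 2, 2, 2, 2, 2, 2, 2, 2, 2, 2, 2, 2, 2, 2, 2, 2, 2, 2, 2, 2, 2, 2, 2, 2, 2, 2, 2, 2, 2, 2, 2, 2, 2, 2, 2, 2, 2, 2, 2, 2, 2, 2, 2, 2, 2, 2, 2, 2, 2, 2, 2, 2, 2, 2, 2, 2, 2, 2, 2, 1, 1, 1, 1, 1, 1, 1]; 70 cycles in total.
n − c = 133 − 70 = 63; sign = (−1)^63 = -1.
Via Zolotarev, sign(π_{113}) = (113|133) = -1.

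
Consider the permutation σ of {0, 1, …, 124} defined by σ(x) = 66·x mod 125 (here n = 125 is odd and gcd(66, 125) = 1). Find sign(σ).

Orbit of 101 under x↦66x: [101, 41, 81, 96, 86, 51, 116]… (length divides ord_125(66)).
13 cycles of lengths [25, 25, 25, 25, 5, 5, 5, 5, 1, 1, 1, 1, 1].
sign(π) = (−1)^{n − #cycles} = (−1)^{125−13} = (−1)^112 = +1.
The Jacobi symbol (66|125) = +1 (Zolotarev) agrees.

+1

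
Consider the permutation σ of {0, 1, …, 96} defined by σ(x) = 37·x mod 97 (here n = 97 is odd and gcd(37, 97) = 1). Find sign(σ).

Start at x=40: 40 → 25 → 52 → 81 → 87 → 18 → 84 → … (one orbit).
2 cycles of lengths [96, 1].
97 − 2 = 95 transpositions; sign(π) = (−1)^95 = -1.

-1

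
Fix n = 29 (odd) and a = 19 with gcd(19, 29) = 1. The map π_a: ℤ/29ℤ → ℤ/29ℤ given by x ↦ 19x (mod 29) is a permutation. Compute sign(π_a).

-1

Start at x=1: 1 → 19 → 13 → 15 → 24 → 21 → 22 → … (one orbit).
The orbit structure of x ↦ 19x mod 29: 2 orbits of sizes [28, 1].
n − c = 29 − 2 = 27; sign = (−1)^27 = -1.
Check: (19/29) = -1 by Zolotarev.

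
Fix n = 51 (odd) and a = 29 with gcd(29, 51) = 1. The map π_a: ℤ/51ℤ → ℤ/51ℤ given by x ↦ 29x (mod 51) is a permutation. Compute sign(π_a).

+1

Trace 11: π^k(11) = [11, 13, 20, 19, 41, 16, 5] for k=0..6.
Cycle type of π: 16×3 + 2 + 1; total 5 cycles.
n − c = 51 − 5 = 46; sign = (−1)^46 = +1.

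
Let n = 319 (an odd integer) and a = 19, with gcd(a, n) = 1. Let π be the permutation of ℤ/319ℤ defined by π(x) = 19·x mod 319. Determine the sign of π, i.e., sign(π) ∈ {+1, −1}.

Orbit of 9 under x↦19x: [9, 171, 59, 164, 245, 189, 82]… (length divides ord_319(19)).
Cycle lengths of π_19 on ℤ/319ℤ: [140, 140, 28, 10, 1]; 5 cycles in total.
319 − 5 = 314 transpositions; sign(π) = (−1)^314 = +1.
The Jacobi symbol (19|319) = +1 (Zolotarev) agrees.

+1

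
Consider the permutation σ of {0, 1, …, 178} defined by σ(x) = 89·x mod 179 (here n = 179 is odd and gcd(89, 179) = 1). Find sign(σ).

+1

Trace 75: π^k(75) = [75, 52, 153, 13, 83, 48, 155] for k=0..6.
Cycle type of π: 89×2 + 1; total 3 cycles.
n − c = 179 − 3 = 176; sign = (−1)^176 = +1.
Check: (89/179) = +1 by Zolotarev.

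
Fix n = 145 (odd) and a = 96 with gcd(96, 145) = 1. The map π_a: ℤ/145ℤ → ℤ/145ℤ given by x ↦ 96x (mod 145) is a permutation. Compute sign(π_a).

+1

Trace 91: π^k(91) = [91, 36, 121, 16, 86, 136, 6] for k=0..6.
15 cycles of lengths [14, 14, 14, 14, 14, 14, 14, 14, 14, 14, 1, 1, 1, 1, 1].
With 15 cycles on 145 points, sign = (−1)^{145−15} = +1.
The Jacobi symbol (96|145) = +1 (Zolotarev) agrees.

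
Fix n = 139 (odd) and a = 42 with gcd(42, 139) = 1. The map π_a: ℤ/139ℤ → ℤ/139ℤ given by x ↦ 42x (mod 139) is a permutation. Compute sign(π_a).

+1

Trace 1: π^k(1) = [1, 42, 96] for k=0..2.
47 cycles of lengths [3, 3, 3, 3, 3, 3, 3, 3, 3, 3, 3, 3, 3, 3, 3, 3, 3, 3, 3, 3, 3, 3, 3, 3, 3, 3, 3, 3, 3, 3, 3, 3, 3, 3, 3, 3, 3, 3, 3, 3, 3, 3, 3, 3, 3, 3, 1].
n − c = 139 − 47 = 92; sign = (−1)^92 = +1.
Via Zolotarev, sign(π_{42}) = (42|139) = +1.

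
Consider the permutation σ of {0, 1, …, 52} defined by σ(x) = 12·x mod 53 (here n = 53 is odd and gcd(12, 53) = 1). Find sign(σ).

-1

Trace 42: π^k(42) = [42, 27, 6, 19, 16, 33, 25] for k=0..6.
Cycle type of π: 52 + 1; total 2 cycles.
n − c = 53 − 2 = 51; sign = (−1)^51 = -1.
(12|53)_J = -1 (Zolotarev's lemma cross-check).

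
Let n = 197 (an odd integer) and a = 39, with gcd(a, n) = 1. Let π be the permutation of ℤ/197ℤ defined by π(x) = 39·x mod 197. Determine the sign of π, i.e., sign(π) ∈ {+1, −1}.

Trace 178: π^k(178) = [178, 47, 60, 173, 49, 138, 63] for k=0..6.
π_39 has 3 disjoint cycles with lengths [98, 98, 1] on {0,…,196}.
With 3 cycles on 197 points, sign = (−1)^{197−3} = +1.
Zolotarev: (39|197) = +1, matching the cycle-count sign.

+1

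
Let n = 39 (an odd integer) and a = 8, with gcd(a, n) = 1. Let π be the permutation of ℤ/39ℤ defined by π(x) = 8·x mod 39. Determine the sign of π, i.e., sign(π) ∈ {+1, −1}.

+1

Orbit of 1 under x↦8x: [1, 8, 25, 5]… (length divides ord_39(8)).
The orbit structure of x ↦ 8x mod 39: 11 orbits of sizes [4, 4, 4, 4, 4, 4, 4, 4, 4, 2, 1].
sign(π) = (−1)^{n − #cycles} = (−1)^{39−11} = (−1)^28 = +1.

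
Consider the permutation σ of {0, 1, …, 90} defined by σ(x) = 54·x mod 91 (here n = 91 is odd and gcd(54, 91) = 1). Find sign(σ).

+1

Start at x=64: 64 → 89 → 74 → 83 → 23 → 59 → 1 → … (one orbit).
Cycle type of π: 12×7 + 6 + 1; total 9 cycles.
Σ(ℓ_i−1) = 91−9 = 82; sign = (−1)^82 = +1.
The Jacobi symbol (54|91) = +1 (Zolotarev) agrees.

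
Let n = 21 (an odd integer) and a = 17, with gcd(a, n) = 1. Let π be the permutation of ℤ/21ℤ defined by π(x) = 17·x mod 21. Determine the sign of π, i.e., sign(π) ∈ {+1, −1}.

Orbit of 4 under x↦17x: [4, 5, 1, 17, 16, 20]… (length divides ord_21(17)).
5 cycles of lengths [6, 6, 6, 2, 1].
Σ(ℓ_i−1) = 21−5 = 16; sign = (−1)^16 = +1.
The Jacobi symbol (17|21) = +1 (Zolotarev) agrees.

+1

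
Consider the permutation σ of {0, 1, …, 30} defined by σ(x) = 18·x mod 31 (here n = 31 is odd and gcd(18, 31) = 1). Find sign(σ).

+1

Start at x=2: 2 → 5 → 28 → 8 → 20 → 19 → 1 → … (one orbit).
π_18 has 3 disjoint cycles with lengths [15, 15, 1] on {0,…,30}.
n − c = 31 − 3 = 28; sign = (−1)^28 = +1.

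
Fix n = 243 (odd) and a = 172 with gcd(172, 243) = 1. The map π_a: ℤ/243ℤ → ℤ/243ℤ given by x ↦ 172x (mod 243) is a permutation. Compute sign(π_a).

+1

Trace 163: π^k(163) = [163, 91, 100, 190, 118, 127, 217] for k=0..6.
π_172 has 27 disjoint cycles with lengths [27, 27, 27, 27, 27, 27, 9, 9, 9, 9, 9, 9, 3, 3, 3, 3, 3, 3, 1, 1, 1, 1, 1, 1, 1, 1, 1] on {0,…,242}.
Σ(ℓ_i−1) = 243−27 = 216; sign = (−1)^216 = +1.
(172|243)_J = +1 (Zolotarev's lemma cross-check).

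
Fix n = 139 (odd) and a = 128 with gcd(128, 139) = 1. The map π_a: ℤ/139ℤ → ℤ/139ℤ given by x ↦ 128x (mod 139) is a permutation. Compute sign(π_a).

Trace 35: π^k(35) = [35, 32, 65, 119, 81, 82, 71] for k=0..6.
Cycle lengths of π_128 on ℤ/139ℤ: [138, 1]; 2 cycles in total.
2 cycles on 139: each ℓ→(−1)^(ℓ−1), product (−1)^137 = -1.

-1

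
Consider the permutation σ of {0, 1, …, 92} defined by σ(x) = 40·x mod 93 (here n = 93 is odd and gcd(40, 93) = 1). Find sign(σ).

Trace 70: π^k(70) = [70, 10, 28, 4, 67, 76, 64] for k=0..6.
Cycle type of π: 15×6 + 1×3; total 9 cycles.
Σ(ℓ_i−1) = 93−9 = 84; sign = (−1)^84 = +1.
(40|93)_J = +1 (Zolotarev's lemma cross-check).

+1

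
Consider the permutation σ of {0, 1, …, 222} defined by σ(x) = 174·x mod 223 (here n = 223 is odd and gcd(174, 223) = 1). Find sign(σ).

Trace 108: π^k(108) = [108, 60, 182, 2, 125, 119, 190] for k=0..6.
Decompose π into cycles: lengths [74, 74, 74, 1] (4 cycles, including the fixed point 0).
Σ(ℓ_i−1) = 223−4 = 219; sign = (−1)^219 = -1.
Via Zolotarev, sign(π_{174}) = (174|223) = -1.

-1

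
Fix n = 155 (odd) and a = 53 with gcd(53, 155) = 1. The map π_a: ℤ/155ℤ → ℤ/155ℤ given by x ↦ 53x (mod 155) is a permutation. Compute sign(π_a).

+1

Trace 39: π^k(39) = [39, 52, 121, 58, 129, 17, 126] for k=0..6.
Cycle lengths of π_53 on ℤ/155ℤ: [60, 60, 30, 4, 1]; 5 cycles in total.
n − c = 155 − 5 = 150; sign = (−1)^150 = +1.
(53|155)_J = +1 (Zolotarev's lemma cross-check).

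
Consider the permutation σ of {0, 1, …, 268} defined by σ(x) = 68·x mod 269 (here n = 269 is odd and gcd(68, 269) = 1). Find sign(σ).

-1

Start at x=29: 29 → 89 → 134 → 235 → 109 → 149 → 179 → … (one orbit).
2 cycles of lengths [268, 1].
With 2 cycles on 269 points, sign = (−1)^{269−2} = -1.
Check: (68/269) = -1 by Zolotarev.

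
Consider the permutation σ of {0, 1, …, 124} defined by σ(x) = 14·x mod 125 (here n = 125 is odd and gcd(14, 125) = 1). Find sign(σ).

Start at x=31: 31 → 59 → 76 → 64 → 21 → 44 → 116 → … (one orbit).
Decompose π into cycles: lengths [50, 50, 10, 10, 2, 2, 1] (7 cycles, including the fixed point 0).
n − c = 125 − 7 = 118; sign = (−1)^118 = +1.

+1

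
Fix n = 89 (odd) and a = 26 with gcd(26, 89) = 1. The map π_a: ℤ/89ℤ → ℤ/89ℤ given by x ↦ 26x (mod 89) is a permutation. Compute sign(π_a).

-1

Start at x=82: 82 → 85 → 74 → 55 → 6 → 67 → 51 → … (one orbit).
2 cycles of lengths [88, 1].
n − c = 89 − 2 = 87; sign = (−1)^87 = -1.
(26|89)_J = -1 (Zolotarev's lemma cross-check).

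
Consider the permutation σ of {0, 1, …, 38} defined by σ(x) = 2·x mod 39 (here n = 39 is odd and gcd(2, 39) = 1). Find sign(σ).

+1

Start at x=25: 25 → 11 → 22 → 5 → 10 → 20 → 1 → … (one orbit).
Cycle lengths of π_2 on ℤ/39ℤ: [12, 12, 12, 2, 1]; 5 cycles in total.
sign(π) = (−1)^{n − #cycles} = (−1)^{39−5} = (−1)^34 = +1.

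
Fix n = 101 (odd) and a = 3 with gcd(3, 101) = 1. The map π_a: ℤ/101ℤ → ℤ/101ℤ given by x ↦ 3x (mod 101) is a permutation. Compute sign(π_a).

-1

Orbit of 4 under x↦3x: [4, 12, 36, 7, 21, 63, 88]… (length divides ord_101(3)).
Cycle lengths of π_3 on ℤ/101ℤ: [100, 1]; 2 cycles in total.
sign(π) = (−1)^{n − #cycles} = (−1)^{101−2} = (−1)^99 = -1.
The Jacobi symbol (3|101) = -1 (Zolotarev) agrees.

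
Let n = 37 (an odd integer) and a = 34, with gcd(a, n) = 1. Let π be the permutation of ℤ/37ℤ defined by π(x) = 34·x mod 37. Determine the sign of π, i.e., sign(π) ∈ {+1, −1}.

+1

Orbit of 26 under x↦34x: [26, 33, 12, 1, 34, 9, 10]… (length divides ord_37(34)).
Decompose π into cycles: lengths [9, 9, 9, 9, 1] (5 cycles, including the fixed point 0).
Σ(ℓ_i−1) = 37−5 = 32; sign = (−1)^32 = +1.
(34|37)_J = +1 (Zolotarev's lemma cross-check).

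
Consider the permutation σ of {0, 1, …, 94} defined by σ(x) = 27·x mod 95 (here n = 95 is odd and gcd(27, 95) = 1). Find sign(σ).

+1

Trace 49: π^k(49) = [49, 88, 1, 27, 64, 18, 11] for k=0..6.
The orbit structure of x ↦ 27x mod 95: 11 orbits of sizes [12, 12, 12, 12, 12, 12, 6, 6, 6, 4, 1].
Σ(ℓ_i−1) = 95−11 = 84; sign = (−1)^84 = +1.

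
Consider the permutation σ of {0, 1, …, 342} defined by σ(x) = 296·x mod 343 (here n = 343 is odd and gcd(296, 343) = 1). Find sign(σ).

Trace 246: π^k(246) = [246, 100, 102, 8, 310, 179, 162] for k=0..6.
The orbit structure of x ↦ 296x mod 343: 7 orbits of sizes [147, 147, 21, 21, 3, 3, 1].
sign(π) = (−1)^{n − #cycles} = (−1)^{343−7} = (−1)^336 = +1.
Via Zolotarev, sign(π_{296}) = (296|343) = +1.

+1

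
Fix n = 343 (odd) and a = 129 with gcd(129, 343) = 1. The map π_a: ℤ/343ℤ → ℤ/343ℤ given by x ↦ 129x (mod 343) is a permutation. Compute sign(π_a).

-1

Orbit of 178 under x↦129x: [178, 324, 293, 67, 68, 197, 31]… (length divides ord_343(129)).
π_129 has 16 disjoint cycles with lengths [42, 42, 42, 42, 42, 42, 42, 6, 6, 6, 6, 6, 6, 6, 6, 1] on {0,…,342}.
343 − 16 = 327 transpositions; sign(π) = (−1)^327 = -1.
Zolotarev: (129|343) = -1, matching the cycle-count sign.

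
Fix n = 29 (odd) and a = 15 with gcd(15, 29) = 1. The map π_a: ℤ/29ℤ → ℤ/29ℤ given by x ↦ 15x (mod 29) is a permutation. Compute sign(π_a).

Trace 18: π^k(18) = [18, 9, 19, 24, 12, 6, 3] for k=0..6.
2 cycles of lengths [28, 1].
n − c = 29 − 2 = 27; sign = (−1)^27 = -1.
Check: (15/29) = -1 by Zolotarev.

-1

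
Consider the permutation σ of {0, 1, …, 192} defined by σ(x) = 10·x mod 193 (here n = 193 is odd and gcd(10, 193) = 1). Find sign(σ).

Trace 147: π^k(147) = [147, 119, 32, 127, 112, 155, 6] for k=0..6.
Cycle type of π: 192 + 1; total 2 cycles.
193 − 2 = 191 transpositions; sign(π) = (−1)^191 = -1.

-1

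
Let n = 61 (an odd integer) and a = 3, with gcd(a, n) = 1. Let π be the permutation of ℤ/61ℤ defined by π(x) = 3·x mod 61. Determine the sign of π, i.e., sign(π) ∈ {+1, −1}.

+1

Start at x=3: 3 → 9 → 27 → 20 → 60 → 58 → 52 → … (one orbit).
π_3 has 7 disjoint cycles with lengths [10, 10, 10, 10, 10, 10, 1] on {0,…,60}.
sign(π) = (−1)^{n − #cycles} = (−1)^{61−7} = (−1)^54 = +1.
Check: (3/61) = +1 by Zolotarev.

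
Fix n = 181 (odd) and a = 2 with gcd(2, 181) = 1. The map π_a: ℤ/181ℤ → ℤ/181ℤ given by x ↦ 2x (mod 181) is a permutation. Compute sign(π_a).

-1

Start at x=131: 131 → 81 → 162 → 143 → 105 → 29 → 58 → … (one orbit).
Cycle type of π: 180 + 1; total 2 cycles.
sign(π) = (−1)^{n − #cycles} = (−1)^{181−2} = (−1)^179 = -1.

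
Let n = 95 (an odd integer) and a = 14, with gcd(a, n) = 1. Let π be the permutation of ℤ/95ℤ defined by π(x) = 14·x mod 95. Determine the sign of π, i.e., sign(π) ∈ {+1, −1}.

-1

Trace 16: π^k(16) = [16, 34, 1, 14, 6, 84, 36] for k=0..6.
The orbit structure of x ↦ 14x mod 95: 8 orbits of sizes [18, 18, 18, 18, 18, 2, 2, 1].
sign(π) = (−1)^{n − #cycles} = (−1)^{95−8} = (−1)^87 = -1.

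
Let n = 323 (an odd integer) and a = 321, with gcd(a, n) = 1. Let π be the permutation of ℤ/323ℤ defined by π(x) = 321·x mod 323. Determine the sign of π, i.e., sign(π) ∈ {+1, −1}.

Orbit of 104 under x↦321x: [104, 115, 93, 137, 49, 225, 196]… (length divides ord_323(321)).
The orbit structure of x ↦ 321x mod 323: 9 orbits of sizes [72, 72, 72, 72, 9, 9, 8, 8, 1].
With 9 cycles on 323 points, sign = (−1)^{323−9} = +1.
Via Zolotarev, sign(π_{321}) = (321|323) = +1.

+1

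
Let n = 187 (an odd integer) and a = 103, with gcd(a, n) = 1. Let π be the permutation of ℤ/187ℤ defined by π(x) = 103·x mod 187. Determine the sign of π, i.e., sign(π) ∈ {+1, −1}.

Start at x=137: 137 → 86 → 69 → 1 → 103 → 137 (one orbit).
The orbit structure of x ↦ 103x mod 187: 51 orbits of sizes [5, 5, 5, 5, 5, 5, 5, 5, 5, 5, 5, 5, 5, 5, 5, 5, 5, 5, 5, 5, 5, 5, 5, 5, 5, 5, 5, 5, 5, 5, 5, 5, 5, 5, 1, 1, 1, 1, 1, 1, 1, 1, 1, 1, 1, 1, 1, 1, 1, 1, 1].
187 − 51 = 136 transpositions; sign(π) = (−1)^136 = +1.
(103|187)_J = +1 (Zolotarev's lemma cross-check).

+1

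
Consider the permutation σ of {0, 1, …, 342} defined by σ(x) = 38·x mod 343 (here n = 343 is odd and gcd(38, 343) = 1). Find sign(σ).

-1

Start at x=48: 48 → 109 → 26 → 302 → 157 → 135 → 328 → … (one orbit).
4 cycles of lengths [294, 42, 6, 1].
With 4 cycles on 343 points, sign = (−1)^{343−4} = -1.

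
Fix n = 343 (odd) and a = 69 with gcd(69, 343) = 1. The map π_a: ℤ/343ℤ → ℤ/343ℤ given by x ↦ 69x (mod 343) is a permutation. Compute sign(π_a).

Orbit of 148 under x↦69x: [148, 265, 106, 111, 113, 251, 169]… (length divides ord_343(69)).
π_69 has 10 disjoint cycles with lengths [98, 98, 98, 14, 14, 14, 2, 2, 2, 1] on {0,…,342}.
With 10 cycles on 343 points, sign = (−1)^{343−10} = -1.
(69|343)_J = -1 (Zolotarev's lemma cross-check).

-1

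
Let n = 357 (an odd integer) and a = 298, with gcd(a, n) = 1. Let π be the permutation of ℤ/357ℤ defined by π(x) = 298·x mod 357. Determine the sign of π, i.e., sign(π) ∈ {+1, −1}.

+1

Orbit of 256 under x↦298x: [256, 247, 64, 151, 16, 127, 4]… (length divides ord_357(298)).
27 cycles of lengths [24, 24, 24, 24, 24, 24, 24, 24, 24, 24, 24, 24, 8, 8, 8, 8, 8, 8, 3, 3, 3, 3, 3, 3, 1, 1, 1].
n − c = 357 − 27 = 330; sign = (−1)^330 = +1.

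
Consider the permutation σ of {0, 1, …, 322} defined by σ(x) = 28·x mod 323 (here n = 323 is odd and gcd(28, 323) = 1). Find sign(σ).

Trace 180: π^k(180) = [180, 195, 292, 101, 244, 49, 80] for k=0..6.
π_28 has 6 disjoint cycles with lengths [144, 144, 16, 9, 9, 1] on {0,…,322}.
sign(π) = (−1)^{n − #cycles} = (−1)^{323−6} = (−1)^317 = -1.

-1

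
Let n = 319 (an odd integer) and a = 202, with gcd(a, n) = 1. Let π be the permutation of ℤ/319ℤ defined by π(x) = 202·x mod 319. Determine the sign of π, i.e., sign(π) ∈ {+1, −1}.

+1

Orbit of 86 under x↦202x: [86, 146, 144, 59, 115, 262, 289]… (length divides ord_319(202)).
Cycle lengths of π_202 on ℤ/319ℤ: [10, 10, 10, 10, 10, 10, 10, 10, 10, 10, 10, 10, 10, 10, 10, 10, 10, 10, 10, 10, 10, 10, 10, 10, 10, 10, 10, 10, 5, 5, 2, 2, 2, 2, 2, 2, 2, 2, 2, 2, 2, 2, 2, 2, 1]; 45 cycles in total.
45 cycles on 319: each ℓ→(−1)^(ℓ−1), product (−1)^274 = +1.
Via Zolotarev, sign(π_{202}) = (202|319) = +1.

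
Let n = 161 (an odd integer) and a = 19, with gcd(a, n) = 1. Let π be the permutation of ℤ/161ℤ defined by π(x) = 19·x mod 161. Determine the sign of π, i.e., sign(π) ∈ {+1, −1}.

Start at x=85: 85 → 5 → 95 → 34 → 2 → 38 → 78 → … (one orbit).
Cycle lengths of π_19 on ℤ/161ℤ: [66, 66, 22, 6, 1]; 5 cycles in total.
With 5 cycles on 161 points, sign = (−1)^{161−5} = +1.

+1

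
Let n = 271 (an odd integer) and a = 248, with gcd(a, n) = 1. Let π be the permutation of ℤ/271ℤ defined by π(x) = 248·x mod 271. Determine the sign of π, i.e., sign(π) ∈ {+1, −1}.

+1

Trace 1: π^k(1) = [1, 248, 258, 28, 169, 178, 242] for k=0..6.
π_248 has 31 disjoint cycles with lengths [9, 9, 9, 9, 9, 9, 9, 9, 9, 9, 9, 9, 9, 9, 9, 9, 9, 9, 9, 9, 9, 9, 9, 9, 9, 9, 9, 9, 9, 9, 1] on {0,…,270}.
sign(π) = (−1)^{n − #cycles} = (−1)^{271−31} = (−1)^240 = +1.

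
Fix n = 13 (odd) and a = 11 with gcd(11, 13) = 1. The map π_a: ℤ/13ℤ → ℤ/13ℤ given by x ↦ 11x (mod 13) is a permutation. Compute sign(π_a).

Trace 11: π^k(11) = [11, 4, 5, 3, 7, 12, 2] for k=0..6.
2 cycles of lengths [12, 1].
n − c = 13 − 2 = 11; sign = (−1)^11 = -1.
Zolotarev: (11|13) = -1, matching the cycle-count sign.

-1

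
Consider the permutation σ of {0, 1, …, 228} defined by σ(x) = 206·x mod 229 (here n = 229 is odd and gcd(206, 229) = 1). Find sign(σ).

-1

Start at x=114: 114 → 126 → 79 → 15 → 113 → 149 → 8 → … (one orbit).
Cycle lengths of π_206 on ℤ/229ℤ: [228, 1]; 2 cycles in total.
n − c = 229 − 2 = 227; sign = (−1)^227 = -1.
Zolotarev: (206|229) = -1, matching the cycle-count sign.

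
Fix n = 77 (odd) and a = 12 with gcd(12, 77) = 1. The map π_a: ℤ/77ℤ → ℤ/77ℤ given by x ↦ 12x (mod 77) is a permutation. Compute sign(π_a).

Trace 67: π^k(67) = [67, 34, 23, 45, 1, 12] for k=0..5.
Cycle type of π: 6×11 + 1×11; total 22 cycles.
sign(π) = (−1)^{n − #cycles} = (−1)^{77−22} = (−1)^55 = -1.

-1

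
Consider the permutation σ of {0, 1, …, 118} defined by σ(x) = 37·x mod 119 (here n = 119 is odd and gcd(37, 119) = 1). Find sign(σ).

-1

Orbit of 99 under x↦37x: [99, 93, 109, 106, 114, 53, 57]… (length divides ord_119(37)).
The orbit structure of x ↦ 37x mod 119: 6 orbits of sizes [48, 48, 16, 3, 3, 1].
sign(π) = (−1)^{n − #cycles} = (−1)^{119−6} = (−1)^113 = -1.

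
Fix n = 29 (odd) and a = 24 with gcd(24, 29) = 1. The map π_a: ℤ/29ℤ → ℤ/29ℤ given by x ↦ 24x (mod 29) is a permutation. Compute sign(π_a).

+1

Start at x=16: 16 → 7 → 23 → 1 → 24 → 25 → 20 → 16 (one orbit).
The orbit structure of x ↦ 24x mod 29: 5 orbits of sizes [7, 7, 7, 7, 1].
Σ(ℓ_i−1) = 29−5 = 24; sign = (−1)^24 = +1.
The Jacobi symbol (24|29) = +1 (Zolotarev) agrees.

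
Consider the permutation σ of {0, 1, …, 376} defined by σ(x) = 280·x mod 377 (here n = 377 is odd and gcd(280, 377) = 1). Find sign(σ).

Orbit of 164 under x↦280x: [164, 303, 15, 53, 137, 283, 70]… (length divides ord_377(280)).
7 cycles of lengths [84, 84, 84, 84, 28, 12, 1].
n − c = 377 − 7 = 370; sign = (−1)^370 = +1.

+1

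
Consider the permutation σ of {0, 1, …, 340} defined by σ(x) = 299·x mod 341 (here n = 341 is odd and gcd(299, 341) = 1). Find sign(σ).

Orbit of 289 under x↦299x: [289, 138, 1, 299, 59, 250, 71]… (length divides ord_341(299)).
14 cycles of lengths [30, 30, 30, 30, 30, 30, 30, 30, 30, 30, 15, 15, 10, 1].
Σ(ℓ_i−1) = 341−14 = 327; sign = (−1)^327 = -1.
Zolotarev: (299|341) = -1, matching the cycle-count sign.

-1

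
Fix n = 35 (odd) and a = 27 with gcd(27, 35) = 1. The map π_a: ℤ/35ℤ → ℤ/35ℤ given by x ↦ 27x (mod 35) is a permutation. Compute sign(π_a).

Trace 27: π^k(27) = [27, 29, 13, 1] for k=0..3.
11 cycles of lengths [4, 4, 4, 4, 4, 4, 4, 2, 2, 2, 1].
sign(π) = (−1)^{n − #cycles} = (−1)^{35−11} = (−1)^24 = +1.
Check: (27/35) = +1 by Zolotarev.

+1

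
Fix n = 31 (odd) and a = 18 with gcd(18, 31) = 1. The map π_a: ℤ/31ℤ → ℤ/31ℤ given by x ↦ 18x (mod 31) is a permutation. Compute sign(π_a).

Start at x=16: 16 → 9 → 7 → 2 → 5 → 28 → 8 → … (one orbit).
Cycle type of π: 15×2 + 1; total 3 cycles.
sign(π) = (−1)^{n − #cycles} = (−1)^{31−3} = (−1)^28 = +1.
Check: (18/31) = +1 by Zolotarev.

+1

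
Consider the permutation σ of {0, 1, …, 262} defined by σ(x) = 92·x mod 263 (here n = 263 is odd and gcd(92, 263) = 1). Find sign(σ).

Start at x=35: 35 → 64 → 102 → 179 → 162 → 176 → 149 → … (one orbit).
Decompose π into cycles: lengths [131, 131, 1] (3 cycles, including the fixed point 0).
263 − 3 = 260 transpositions; sign(π) = (−1)^260 = +1.

+1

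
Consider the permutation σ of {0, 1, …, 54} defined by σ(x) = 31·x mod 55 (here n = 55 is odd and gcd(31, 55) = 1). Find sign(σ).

Start at x=1: 1 → 31 → 26 → 36 → 16 → 1 (one orbit).
Decompose π into cycles: lengths [5, 5, 5, 5, 5, 5, 5, 5, 5, 5, 1, 1, 1, 1, 1] (15 cycles, including the fixed point 0).
Σ(ℓ_i−1) = 55−15 = 40; sign = (−1)^40 = +1.
Via Zolotarev, sign(π_{31}) = (31|55) = +1.

+1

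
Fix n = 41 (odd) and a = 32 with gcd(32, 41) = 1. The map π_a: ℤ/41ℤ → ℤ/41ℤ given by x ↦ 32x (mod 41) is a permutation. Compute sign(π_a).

Start at x=9: 9 → 1 → 32 → 40 → 9 (one orbit).
Cycle type of π: 4×10 + 1; total 11 cycles.
n − c = 41 − 11 = 30; sign = (−1)^30 = +1.
The Jacobi symbol (32|41) = +1 (Zolotarev) agrees.

+1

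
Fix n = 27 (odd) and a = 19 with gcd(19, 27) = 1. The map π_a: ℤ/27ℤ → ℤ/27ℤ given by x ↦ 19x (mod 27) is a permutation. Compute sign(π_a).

+1

Trace 19: π^k(19) = [19, 10, 1] for k=0..2.
Cycle lengths of π_19 on ℤ/27ℤ: [3, 3, 3, 3, 3, 3, 1, 1, 1, 1, 1, 1, 1, 1, 1]; 15 cycles in total.
n − c = 27 − 15 = 12; sign = (−1)^12 = +1.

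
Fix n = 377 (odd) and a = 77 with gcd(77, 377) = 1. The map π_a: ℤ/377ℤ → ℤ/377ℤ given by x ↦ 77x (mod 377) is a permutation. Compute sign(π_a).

Trace 339: π^k(339) = [339, 90, 144, 155, 248, 246, 92] for k=0..6.
20 cycles of lengths [28, 28, 28, 28, 28, 28, 28, 28, 28, 28, 28, 28, 28, 2, 2, 2, 2, 2, 2, 1].
sign(π) = (−1)^{n − #cycles} = (−1)^{377−20} = (−1)^357 = -1.
Zolotarev: (77|377) = -1, matching the cycle-count sign.

-1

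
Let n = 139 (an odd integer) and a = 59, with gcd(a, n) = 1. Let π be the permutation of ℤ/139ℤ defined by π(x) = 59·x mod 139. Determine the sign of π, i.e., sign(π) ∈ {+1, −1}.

Orbit of 34 under x↦59x: [34, 60, 65, 82, 112, 75, 116]… (length divides ord_139(59)).
Cycle type of π: 46×3 + 1; total 4 cycles.
With 4 cycles on 139 points, sign = (−1)^{139−4} = -1.

-1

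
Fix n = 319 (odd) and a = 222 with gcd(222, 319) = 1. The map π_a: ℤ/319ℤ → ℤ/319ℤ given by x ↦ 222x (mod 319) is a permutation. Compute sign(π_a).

+1

Trace 144: π^k(144) = [144, 68, 103, 217, 5, 153, 152] for k=0..6.
5 cycles of lengths [140, 140, 28, 10, 1].
Σ(ℓ_i−1) = 319−5 = 314; sign = (−1)^314 = +1.
(222|319)_J = +1 (Zolotarev's lemma cross-check).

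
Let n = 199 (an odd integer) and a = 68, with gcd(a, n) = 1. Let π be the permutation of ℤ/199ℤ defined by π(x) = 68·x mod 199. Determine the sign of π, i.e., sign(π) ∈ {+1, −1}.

Orbit of 15 under x↦68x: [15, 25, 108, 180, 101, 102, 170]… (length divides ord_199(68)).
Cycle lengths of π_68 on ℤ/199ℤ: [198, 1]; 2 cycles in total.
n − c = 199 − 2 = 197; sign = (−1)^197 = -1.
Check: (68/199) = -1 by Zolotarev.

-1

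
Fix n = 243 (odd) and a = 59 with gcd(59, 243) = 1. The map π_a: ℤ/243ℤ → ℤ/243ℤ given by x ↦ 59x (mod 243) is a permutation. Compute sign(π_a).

-1

Trace 91: π^k(91) = [91, 23, 142, 116, 40, 173, 1] for k=0..6.
π_59 has 6 disjoint cycles with lengths [162, 54, 18, 6, 2, 1] on {0,…,242}.
6 cycles on 243: each ℓ→(−1)^(ℓ−1), product (−1)^237 = -1.
(59|243)_J = -1 (Zolotarev's lemma cross-check).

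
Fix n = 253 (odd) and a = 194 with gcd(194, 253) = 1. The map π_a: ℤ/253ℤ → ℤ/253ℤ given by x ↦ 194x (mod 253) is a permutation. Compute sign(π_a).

Orbit of 63 under x↦194x: [63, 78, 205, 49, 145, 47, 10]… (length divides ord_253(194)).
π_194 has 5 disjoint cycles with lengths [110, 110, 22, 10, 1] on {0,…,252}.
Σ(ℓ_i−1) = 253−5 = 248; sign = (−1)^248 = +1.
Check: (194/253) = +1 by Zolotarev.

+1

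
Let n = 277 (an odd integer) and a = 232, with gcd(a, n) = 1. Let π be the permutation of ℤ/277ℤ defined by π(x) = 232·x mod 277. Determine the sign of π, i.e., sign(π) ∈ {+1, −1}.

Orbit of 13 under x↦232x: [13, 246, 10, 104, 29, 80, 1]… (length divides ord_277(232)).
Cycle lengths of π_232 on ℤ/277ℤ: [276, 1]; 2 cycles in total.
n − c = 277 − 2 = 275; sign = (−1)^275 = -1.
Zolotarev: (232|277) = -1, matching the cycle-count sign.

-1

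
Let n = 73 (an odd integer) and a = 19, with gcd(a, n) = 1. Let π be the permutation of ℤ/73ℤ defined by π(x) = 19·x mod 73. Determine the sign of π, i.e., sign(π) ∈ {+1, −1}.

+1

Orbit of 6 under x↦19x: [6, 41, 49, 55, 23, 72, 54]… (length divides ord_73(19)).
π_19 has 3 disjoint cycles with lengths [36, 36, 1] on {0,…,72}.
With 3 cycles on 73 points, sign = (−1)^{73−3} = +1.
Zolotarev: (19|73) = +1, matching the cycle-count sign.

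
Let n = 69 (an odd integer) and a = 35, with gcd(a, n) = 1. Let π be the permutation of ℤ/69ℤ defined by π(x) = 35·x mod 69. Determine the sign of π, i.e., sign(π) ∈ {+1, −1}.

-1

Trace 47: π^k(47) = [47, 58, 29, 49, 59, 64, 32] for k=0..6.
Cycle lengths of π_35 on ℤ/69ℤ: [22, 22, 11, 11, 2, 1]; 6 cycles in total.
n − c = 69 − 6 = 63; sign = (−1)^63 = -1.
Zolotarev: (35|69) = -1, matching the cycle-count sign.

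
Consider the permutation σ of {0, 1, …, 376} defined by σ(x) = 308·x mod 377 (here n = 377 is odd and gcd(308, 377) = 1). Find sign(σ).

-1

Trace 66: π^k(66) = [66, 347, 185, 53, 113, 120, 14] for k=0..6.
Cycle lengths of π_308 on ℤ/377ℤ: [84, 84, 84, 84, 28, 3, 3, 3, 3, 1]; 10 cycles in total.
With 10 cycles on 377 points, sign = (−1)^{377−10} = -1.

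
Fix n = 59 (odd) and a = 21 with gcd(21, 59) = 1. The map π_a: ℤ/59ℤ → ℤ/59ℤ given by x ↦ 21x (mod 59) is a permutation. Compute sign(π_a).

+1

Start at x=4: 4 → 25 → 53 → 51 → 9 → 12 → 16 → … (one orbit).
3 cycles of lengths [29, 29, 1].
With 3 cycles on 59 points, sign = (−1)^{59−3} = +1.
Check: (21/59) = +1 by Zolotarev.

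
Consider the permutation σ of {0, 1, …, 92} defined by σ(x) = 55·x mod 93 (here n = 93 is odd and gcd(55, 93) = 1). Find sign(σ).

-1

Start at x=16: 16 → 43 → 40 → 61 → 7 → 13 → 64 → … (one orbit).
π_55 has 6 disjoint cycles with lengths [30, 30, 30, 1, 1, 1] on {0,…,92}.
n − c = 93 − 6 = 87; sign = (−1)^87 = -1.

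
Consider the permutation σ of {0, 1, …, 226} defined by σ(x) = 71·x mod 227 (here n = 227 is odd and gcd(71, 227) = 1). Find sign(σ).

+1

Trace 136: π^k(136) = [136, 122, 36, 59, 103, 49, 74] for k=0..6.
π_71 has 3 disjoint cycles with lengths [113, 113, 1] on {0,…,226}.
n − c = 227 − 3 = 224; sign = (−1)^224 = +1.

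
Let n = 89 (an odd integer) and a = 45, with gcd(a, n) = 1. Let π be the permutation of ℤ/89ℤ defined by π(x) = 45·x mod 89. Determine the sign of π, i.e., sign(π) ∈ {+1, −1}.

Orbit of 39 under x↦45x: [39, 64, 32, 16, 8, 4, 2]… (length divides ord_89(45)).
9 cycles of lengths [11, 11, 11, 11, 11, 11, 11, 11, 1].
sign(π) = (−1)^{n − #cycles} = (−1)^{89−9} = (−1)^80 = +1.
Check: (45/89) = +1 by Zolotarev.

+1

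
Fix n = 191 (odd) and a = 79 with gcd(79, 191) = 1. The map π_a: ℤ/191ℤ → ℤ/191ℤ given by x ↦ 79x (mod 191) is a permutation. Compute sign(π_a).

Trace 4: π^k(4) = [4, 125, 134, 81, 96, 135, 160] for k=0..6.
3 cycles of lengths [95, 95, 1].
sign(π) = (−1)^{n − #cycles} = (−1)^{191−3} = (−1)^188 = +1.
(79|191)_J = +1 (Zolotarev's lemma cross-check).

+1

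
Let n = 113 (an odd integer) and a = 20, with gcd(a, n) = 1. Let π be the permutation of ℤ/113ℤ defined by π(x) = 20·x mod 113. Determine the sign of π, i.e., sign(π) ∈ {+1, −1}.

-1

Orbit of 41 under x↦20x: [41, 29, 15, 74, 11, 107, 106]… (length divides ord_113(20)).
Cycle type of π: 112 + 1; total 2 cycles.
113 − 2 = 111 transpositions; sign(π) = (−1)^111 = -1.
(20|113)_J = -1 (Zolotarev's lemma cross-check).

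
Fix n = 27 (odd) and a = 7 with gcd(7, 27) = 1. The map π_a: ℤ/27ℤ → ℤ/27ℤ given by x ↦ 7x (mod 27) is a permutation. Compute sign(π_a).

+1

Trace 19: π^k(19) = [19, 25, 13, 10, 16, 4, 1] for k=0..6.
The orbit structure of x ↦ 7x mod 27: 7 orbits of sizes [9, 9, 3, 3, 1, 1, 1].
7 cycles on 27: each ℓ→(−1)^(ℓ−1), product (−1)^20 = +1.
Zolotarev: (7|27) = +1, matching the cycle-count sign.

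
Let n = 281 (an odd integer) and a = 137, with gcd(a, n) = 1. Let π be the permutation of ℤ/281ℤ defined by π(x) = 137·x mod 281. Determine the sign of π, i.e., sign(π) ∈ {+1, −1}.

Orbit of 101 under x↦137x: [101, 68, 43, 271, 35, 18, 218]… (length divides ord_281(137)).
3 cycles of lengths [140, 140, 1].
sign(π) = (−1)^{n − #cycles} = (−1)^{281−3} = (−1)^278 = +1.
(137|281)_J = +1 (Zolotarev's lemma cross-check).

+1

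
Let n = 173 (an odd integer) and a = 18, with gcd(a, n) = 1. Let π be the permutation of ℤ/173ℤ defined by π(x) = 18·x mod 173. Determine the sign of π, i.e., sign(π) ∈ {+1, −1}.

Orbit of 77 under x↦18x: [77, 2, 36, 129, 73, 103, 124]… (length divides ord_173(18)).
Cycle type of π: 172 + 1; total 2 cycles.
With 2 cycles on 173 points, sign = (−1)^{173−2} = -1.
(18|173)_J = -1 (Zolotarev's lemma cross-check).

-1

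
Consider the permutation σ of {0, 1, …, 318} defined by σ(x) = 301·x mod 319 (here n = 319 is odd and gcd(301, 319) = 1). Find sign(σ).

-1

Trace 240: π^k(240) = [240, 146, 243, 92, 258, 141, 14] for k=0..6.
Cycle lengths of π_301 on ℤ/319ℤ: [140, 140, 28, 5, 5, 1]; 6 cycles in total.
n − c = 319 − 6 = 313; sign = (−1)^313 = -1.
Zolotarev: (301|319) = -1, matching the cycle-count sign.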